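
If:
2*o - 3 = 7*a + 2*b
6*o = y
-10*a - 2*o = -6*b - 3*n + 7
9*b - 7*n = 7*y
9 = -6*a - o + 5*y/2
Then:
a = -2774/4787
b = 4417/4787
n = -5652/4787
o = 3777/9574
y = 11331/4787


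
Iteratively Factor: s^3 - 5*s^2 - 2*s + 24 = (s - 3)*(s^2 - 2*s - 8) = (s - 4)*(s - 3)*(s + 2)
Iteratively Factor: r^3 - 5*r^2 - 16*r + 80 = (r - 4)*(r^2 - r - 20) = (r - 4)*(r + 4)*(r - 5)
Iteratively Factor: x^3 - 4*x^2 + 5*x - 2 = (x - 1)*(x^2 - 3*x + 2) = (x - 1)^2*(x - 2)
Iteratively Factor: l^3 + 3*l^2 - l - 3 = (l - 1)*(l^2 + 4*l + 3) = (l - 1)*(l + 3)*(l + 1)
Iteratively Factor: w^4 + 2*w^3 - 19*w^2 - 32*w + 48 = (w - 1)*(w^3 + 3*w^2 - 16*w - 48) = (w - 1)*(w + 4)*(w^2 - w - 12) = (w - 4)*(w - 1)*(w + 4)*(w + 3)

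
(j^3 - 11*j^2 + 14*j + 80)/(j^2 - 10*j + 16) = (j^2 - 3*j - 10)/(j - 2)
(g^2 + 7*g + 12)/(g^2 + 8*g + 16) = (g + 3)/(g + 4)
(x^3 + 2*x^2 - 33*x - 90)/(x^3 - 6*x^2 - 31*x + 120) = (x^2 - 3*x - 18)/(x^2 - 11*x + 24)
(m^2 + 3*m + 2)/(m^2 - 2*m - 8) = (m + 1)/(m - 4)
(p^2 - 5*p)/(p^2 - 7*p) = (p - 5)/(p - 7)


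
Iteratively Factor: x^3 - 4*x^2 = (x)*(x^2 - 4*x) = x*(x - 4)*(x)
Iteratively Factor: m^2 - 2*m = (m)*(m - 2)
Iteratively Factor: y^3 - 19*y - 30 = (y + 2)*(y^2 - 2*y - 15) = (y - 5)*(y + 2)*(y + 3)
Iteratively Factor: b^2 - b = (b)*(b - 1)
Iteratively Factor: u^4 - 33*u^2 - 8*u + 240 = (u - 3)*(u^3 + 3*u^2 - 24*u - 80) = (u - 3)*(u + 4)*(u^2 - u - 20) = (u - 3)*(u + 4)^2*(u - 5)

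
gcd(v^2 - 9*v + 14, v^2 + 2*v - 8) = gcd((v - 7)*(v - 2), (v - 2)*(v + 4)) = v - 2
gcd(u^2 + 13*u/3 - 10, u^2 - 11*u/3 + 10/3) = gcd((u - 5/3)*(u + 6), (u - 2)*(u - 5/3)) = u - 5/3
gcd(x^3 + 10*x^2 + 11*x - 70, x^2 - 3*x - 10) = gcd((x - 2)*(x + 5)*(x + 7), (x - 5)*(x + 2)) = 1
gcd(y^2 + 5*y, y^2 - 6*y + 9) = 1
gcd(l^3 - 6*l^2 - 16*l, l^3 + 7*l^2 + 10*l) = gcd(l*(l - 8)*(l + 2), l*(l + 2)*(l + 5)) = l^2 + 2*l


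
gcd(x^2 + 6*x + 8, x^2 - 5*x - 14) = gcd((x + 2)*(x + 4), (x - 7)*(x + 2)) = x + 2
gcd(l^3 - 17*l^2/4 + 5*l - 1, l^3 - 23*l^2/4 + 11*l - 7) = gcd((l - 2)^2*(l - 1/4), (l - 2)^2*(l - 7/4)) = l^2 - 4*l + 4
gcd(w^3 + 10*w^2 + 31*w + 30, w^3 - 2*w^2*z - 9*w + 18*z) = w + 3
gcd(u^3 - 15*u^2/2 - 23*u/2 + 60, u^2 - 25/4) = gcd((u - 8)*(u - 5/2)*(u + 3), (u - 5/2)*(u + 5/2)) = u - 5/2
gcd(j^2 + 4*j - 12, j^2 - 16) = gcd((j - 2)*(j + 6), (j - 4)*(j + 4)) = 1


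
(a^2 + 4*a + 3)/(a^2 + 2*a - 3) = (a + 1)/(a - 1)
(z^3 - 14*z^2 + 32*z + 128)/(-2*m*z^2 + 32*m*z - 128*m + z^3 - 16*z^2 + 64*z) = (z + 2)/(-2*m + z)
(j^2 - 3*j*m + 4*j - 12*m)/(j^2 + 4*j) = (j - 3*m)/j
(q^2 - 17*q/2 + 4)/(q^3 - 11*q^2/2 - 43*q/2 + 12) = 1/(q + 3)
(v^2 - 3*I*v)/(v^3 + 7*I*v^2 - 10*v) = (v - 3*I)/(v^2 + 7*I*v - 10)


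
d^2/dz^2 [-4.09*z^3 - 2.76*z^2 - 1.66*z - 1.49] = -24.54*z - 5.52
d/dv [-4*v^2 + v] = 1 - 8*v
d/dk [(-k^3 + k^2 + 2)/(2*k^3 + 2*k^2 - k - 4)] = (-4*k^4 + 2*k^3 - k^2 - 16*k + 2)/(4*k^6 + 8*k^5 - 20*k^3 - 15*k^2 + 8*k + 16)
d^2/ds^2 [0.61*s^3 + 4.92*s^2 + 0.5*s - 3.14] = 3.66*s + 9.84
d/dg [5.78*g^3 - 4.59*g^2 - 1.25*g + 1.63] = 17.34*g^2 - 9.18*g - 1.25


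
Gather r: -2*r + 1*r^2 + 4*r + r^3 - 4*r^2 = r^3 - 3*r^2 + 2*r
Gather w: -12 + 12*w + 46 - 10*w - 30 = 2*w + 4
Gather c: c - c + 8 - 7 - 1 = 0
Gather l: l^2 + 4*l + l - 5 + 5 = l^2 + 5*l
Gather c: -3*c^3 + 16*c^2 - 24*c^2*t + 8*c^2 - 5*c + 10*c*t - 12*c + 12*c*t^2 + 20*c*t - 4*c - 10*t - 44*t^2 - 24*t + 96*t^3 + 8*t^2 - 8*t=-3*c^3 + c^2*(24 - 24*t) + c*(12*t^2 + 30*t - 21) + 96*t^3 - 36*t^2 - 42*t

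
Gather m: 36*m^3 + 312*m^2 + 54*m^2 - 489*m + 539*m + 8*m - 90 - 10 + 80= 36*m^3 + 366*m^2 + 58*m - 20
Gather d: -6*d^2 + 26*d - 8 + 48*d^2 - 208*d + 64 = 42*d^2 - 182*d + 56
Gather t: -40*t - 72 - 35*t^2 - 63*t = -35*t^2 - 103*t - 72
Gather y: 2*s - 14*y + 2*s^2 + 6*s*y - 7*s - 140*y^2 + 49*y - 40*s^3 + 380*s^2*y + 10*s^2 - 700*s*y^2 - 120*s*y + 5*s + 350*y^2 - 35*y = -40*s^3 + 12*s^2 + y^2*(210 - 700*s) + y*(380*s^2 - 114*s)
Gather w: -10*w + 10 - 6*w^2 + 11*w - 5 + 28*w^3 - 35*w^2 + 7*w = 28*w^3 - 41*w^2 + 8*w + 5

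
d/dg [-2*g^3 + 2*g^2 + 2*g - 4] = -6*g^2 + 4*g + 2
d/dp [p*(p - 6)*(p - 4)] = 3*p^2 - 20*p + 24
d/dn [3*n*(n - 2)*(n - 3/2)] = 9*n^2 - 21*n + 9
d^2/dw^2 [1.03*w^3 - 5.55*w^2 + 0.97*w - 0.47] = 6.18*w - 11.1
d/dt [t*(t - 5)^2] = (t - 5)*(3*t - 5)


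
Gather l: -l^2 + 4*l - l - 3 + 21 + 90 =-l^2 + 3*l + 108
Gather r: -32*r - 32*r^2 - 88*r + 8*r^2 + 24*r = -24*r^2 - 96*r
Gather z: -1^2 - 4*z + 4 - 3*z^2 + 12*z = -3*z^2 + 8*z + 3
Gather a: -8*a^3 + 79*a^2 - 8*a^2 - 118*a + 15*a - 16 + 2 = -8*a^3 + 71*a^2 - 103*a - 14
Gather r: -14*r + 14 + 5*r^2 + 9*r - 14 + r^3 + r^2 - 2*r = r^3 + 6*r^2 - 7*r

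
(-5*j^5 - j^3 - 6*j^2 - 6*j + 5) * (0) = 0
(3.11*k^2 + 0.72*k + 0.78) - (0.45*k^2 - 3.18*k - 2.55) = 2.66*k^2 + 3.9*k + 3.33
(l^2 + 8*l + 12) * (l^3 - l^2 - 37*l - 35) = l^5 + 7*l^4 - 33*l^3 - 343*l^2 - 724*l - 420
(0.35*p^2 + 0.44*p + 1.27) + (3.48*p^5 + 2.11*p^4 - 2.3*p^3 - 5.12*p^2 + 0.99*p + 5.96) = 3.48*p^5 + 2.11*p^4 - 2.3*p^3 - 4.77*p^2 + 1.43*p + 7.23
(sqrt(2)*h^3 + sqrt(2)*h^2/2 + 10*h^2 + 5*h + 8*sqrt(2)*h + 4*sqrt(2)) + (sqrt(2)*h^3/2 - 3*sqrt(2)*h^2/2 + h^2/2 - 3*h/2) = 3*sqrt(2)*h^3/2 - sqrt(2)*h^2 + 21*h^2/2 + 7*h/2 + 8*sqrt(2)*h + 4*sqrt(2)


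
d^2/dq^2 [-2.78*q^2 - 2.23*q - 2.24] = -5.56000000000000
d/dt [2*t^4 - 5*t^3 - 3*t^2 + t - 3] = 8*t^3 - 15*t^2 - 6*t + 1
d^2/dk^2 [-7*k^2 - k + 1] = -14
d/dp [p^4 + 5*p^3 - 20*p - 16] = 4*p^3 + 15*p^2 - 20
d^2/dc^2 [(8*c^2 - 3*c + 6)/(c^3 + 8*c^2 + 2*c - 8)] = 2*(8*c^6 - 9*c^5 - 84*c^4 + 518*c^3 + 2580*c^2 - 144*c + 872)/(c^9 + 24*c^8 + 198*c^7 + 584*c^6 + 12*c^5 - 1536*c^4 - 568*c^3 + 1440*c^2 + 384*c - 512)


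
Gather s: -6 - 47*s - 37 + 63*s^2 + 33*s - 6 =63*s^2 - 14*s - 49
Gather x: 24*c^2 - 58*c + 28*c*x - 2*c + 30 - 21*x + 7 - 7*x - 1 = 24*c^2 - 60*c + x*(28*c - 28) + 36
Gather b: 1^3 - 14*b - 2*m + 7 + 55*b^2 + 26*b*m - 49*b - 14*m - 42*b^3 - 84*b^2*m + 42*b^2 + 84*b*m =-42*b^3 + b^2*(97 - 84*m) + b*(110*m - 63) - 16*m + 8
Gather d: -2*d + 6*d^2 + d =6*d^2 - d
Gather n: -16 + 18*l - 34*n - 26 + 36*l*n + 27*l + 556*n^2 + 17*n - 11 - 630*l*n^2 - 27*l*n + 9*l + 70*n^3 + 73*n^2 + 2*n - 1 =54*l + 70*n^3 + n^2*(629 - 630*l) + n*(9*l - 15) - 54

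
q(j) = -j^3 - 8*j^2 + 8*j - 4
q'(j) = -3*j^2 - 16*j + 8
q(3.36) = -105.37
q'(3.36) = -79.63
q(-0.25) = -6.48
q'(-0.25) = 11.81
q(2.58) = -53.78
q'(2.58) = -53.25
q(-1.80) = -38.49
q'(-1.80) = 27.08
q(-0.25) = -6.48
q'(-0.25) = 11.81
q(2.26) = -38.32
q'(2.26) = -43.48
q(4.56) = -228.69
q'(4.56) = -127.34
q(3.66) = -130.91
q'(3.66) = -90.75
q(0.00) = -4.00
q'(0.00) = 8.00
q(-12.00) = 476.00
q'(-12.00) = -232.00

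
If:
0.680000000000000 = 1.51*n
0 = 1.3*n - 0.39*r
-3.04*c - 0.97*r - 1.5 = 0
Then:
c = -0.97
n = 0.45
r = 1.50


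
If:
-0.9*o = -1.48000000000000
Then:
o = 1.64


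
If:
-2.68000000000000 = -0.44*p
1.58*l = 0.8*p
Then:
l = 3.08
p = 6.09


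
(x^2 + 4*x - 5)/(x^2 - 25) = (x - 1)/(x - 5)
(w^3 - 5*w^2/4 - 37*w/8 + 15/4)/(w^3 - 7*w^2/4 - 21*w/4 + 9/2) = (w - 5/2)/(w - 3)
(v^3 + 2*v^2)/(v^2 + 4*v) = v*(v + 2)/(v + 4)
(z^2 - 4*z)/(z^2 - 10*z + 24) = z/(z - 6)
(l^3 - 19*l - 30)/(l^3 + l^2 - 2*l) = (l^2 - 2*l - 15)/(l*(l - 1))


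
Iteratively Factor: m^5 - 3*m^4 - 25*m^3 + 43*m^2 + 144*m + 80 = (m + 1)*(m^4 - 4*m^3 - 21*m^2 + 64*m + 80) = (m - 5)*(m + 1)*(m^3 + m^2 - 16*m - 16) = (m - 5)*(m - 4)*(m + 1)*(m^2 + 5*m + 4) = (m - 5)*(m - 4)*(m + 1)*(m + 4)*(m + 1)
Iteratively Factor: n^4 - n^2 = (n - 1)*(n^3 + n^2) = n*(n - 1)*(n^2 + n) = n^2*(n - 1)*(n + 1)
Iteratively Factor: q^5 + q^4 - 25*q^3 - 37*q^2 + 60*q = (q + 4)*(q^4 - 3*q^3 - 13*q^2 + 15*q) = (q - 5)*(q + 4)*(q^3 + 2*q^2 - 3*q) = q*(q - 5)*(q + 4)*(q^2 + 2*q - 3) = q*(q - 5)*(q + 3)*(q + 4)*(q - 1)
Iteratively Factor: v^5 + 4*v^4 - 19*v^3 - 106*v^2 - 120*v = (v + 2)*(v^4 + 2*v^3 - 23*v^2 - 60*v) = (v - 5)*(v + 2)*(v^3 + 7*v^2 + 12*v) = (v - 5)*(v + 2)*(v + 3)*(v^2 + 4*v) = v*(v - 5)*(v + 2)*(v + 3)*(v + 4)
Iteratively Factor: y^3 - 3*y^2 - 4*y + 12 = (y - 3)*(y^2 - 4) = (y - 3)*(y + 2)*(y - 2)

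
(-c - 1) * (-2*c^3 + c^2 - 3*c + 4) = 2*c^4 + c^3 + 2*c^2 - c - 4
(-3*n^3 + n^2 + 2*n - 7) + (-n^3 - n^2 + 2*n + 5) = -4*n^3 + 4*n - 2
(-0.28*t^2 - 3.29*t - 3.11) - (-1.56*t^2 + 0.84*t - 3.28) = 1.28*t^2 - 4.13*t + 0.17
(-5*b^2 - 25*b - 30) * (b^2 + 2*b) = -5*b^4 - 35*b^3 - 80*b^2 - 60*b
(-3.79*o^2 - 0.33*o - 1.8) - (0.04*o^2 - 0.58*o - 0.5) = -3.83*o^2 + 0.25*o - 1.3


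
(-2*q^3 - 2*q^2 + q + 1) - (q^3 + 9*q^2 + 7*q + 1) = -3*q^3 - 11*q^2 - 6*q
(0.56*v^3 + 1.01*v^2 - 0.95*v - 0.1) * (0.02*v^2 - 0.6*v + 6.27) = 0.0112*v^5 - 0.3158*v^4 + 2.8862*v^3 + 6.9007*v^2 - 5.8965*v - 0.627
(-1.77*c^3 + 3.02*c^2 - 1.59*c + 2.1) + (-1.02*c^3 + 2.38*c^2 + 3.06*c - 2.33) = -2.79*c^3 + 5.4*c^2 + 1.47*c - 0.23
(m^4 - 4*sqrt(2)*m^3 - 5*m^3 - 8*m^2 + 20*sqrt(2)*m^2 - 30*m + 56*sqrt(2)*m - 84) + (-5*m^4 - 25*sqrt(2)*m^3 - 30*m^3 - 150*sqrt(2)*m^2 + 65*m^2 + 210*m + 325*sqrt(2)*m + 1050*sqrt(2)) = -4*m^4 - 29*sqrt(2)*m^3 - 35*m^3 - 130*sqrt(2)*m^2 + 57*m^2 + 180*m + 381*sqrt(2)*m - 84 + 1050*sqrt(2)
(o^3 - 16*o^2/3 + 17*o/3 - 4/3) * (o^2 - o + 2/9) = o^5 - 19*o^4/3 + 101*o^3/9 - 221*o^2/27 + 70*o/27 - 8/27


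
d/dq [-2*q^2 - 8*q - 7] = -4*q - 8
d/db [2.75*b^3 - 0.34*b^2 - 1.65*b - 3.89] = 8.25*b^2 - 0.68*b - 1.65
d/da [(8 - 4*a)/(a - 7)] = 20/(a - 7)^2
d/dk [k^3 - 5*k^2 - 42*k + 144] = 3*k^2 - 10*k - 42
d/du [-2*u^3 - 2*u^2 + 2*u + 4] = -6*u^2 - 4*u + 2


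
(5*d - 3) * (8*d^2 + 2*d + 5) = 40*d^3 - 14*d^2 + 19*d - 15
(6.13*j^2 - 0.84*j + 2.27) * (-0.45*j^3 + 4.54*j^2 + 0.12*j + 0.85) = -2.7585*j^5 + 28.2082*j^4 - 4.0995*j^3 + 15.4155*j^2 - 0.4416*j + 1.9295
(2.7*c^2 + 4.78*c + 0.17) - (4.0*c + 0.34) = 2.7*c^2 + 0.78*c - 0.17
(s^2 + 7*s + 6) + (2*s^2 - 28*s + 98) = 3*s^2 - 21*s + 104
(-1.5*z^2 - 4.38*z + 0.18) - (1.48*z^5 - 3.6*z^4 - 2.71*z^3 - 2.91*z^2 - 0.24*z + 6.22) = -1.48*z^5 + 3.6*z^4 + 2.71*z^3 + 1.41*z^2 - 4.14*z - 6.04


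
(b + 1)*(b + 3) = b^2 + 4*b + 3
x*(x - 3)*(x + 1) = x^3 - 2*x^2 - 3*x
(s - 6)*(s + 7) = s^2 + s - 42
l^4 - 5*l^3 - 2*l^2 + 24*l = l*(l - 4)*(l - 3)*(l + 2)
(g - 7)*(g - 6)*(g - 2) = g^3 - 15*g^2 + 68*g - 84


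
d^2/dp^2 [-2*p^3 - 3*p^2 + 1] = -12*p - 6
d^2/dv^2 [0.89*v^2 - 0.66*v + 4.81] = 1.78000000000000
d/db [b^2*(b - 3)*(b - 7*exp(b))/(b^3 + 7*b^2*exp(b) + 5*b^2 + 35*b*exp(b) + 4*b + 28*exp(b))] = b*(-b*(b - 3)*(b - 7*exp(b))*(7*b^2*exp(b) + 3*b^2 + 49*b*exp(b) + 10*b + 63*exp(b) + 4) + (-b*(b - 3)*(7*exp(b) - 1) + b*(b - 7*exp(b)) + 2*(b - 3)*(b - 7*exp(b)))*(b^3 + 7*b^2*exp(b) + 5*b^2 + 35*b*exp(b) + 4*b + 28*exp(b)))/(b^3 + 7*b^2*exp(b) + 5*b^2 + 35*b*exp(b) + 4*b + 28*exp(b))^2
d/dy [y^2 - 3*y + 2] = 2*y - 3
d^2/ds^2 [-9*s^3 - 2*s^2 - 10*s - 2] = -54*s - 4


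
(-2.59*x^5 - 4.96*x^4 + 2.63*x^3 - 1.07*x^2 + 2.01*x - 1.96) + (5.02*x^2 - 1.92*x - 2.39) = -2.59*x^5 - 4.96*x^4 + 2.63*x^3 + 3.95*x^2 + 0.0899999999999999*x - 4.35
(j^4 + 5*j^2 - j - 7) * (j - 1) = j^5 - j^4 + 5*j^3 - 6*j^2 - 6*j + 7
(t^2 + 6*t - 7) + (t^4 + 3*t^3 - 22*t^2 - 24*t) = t^4 + 3*t^3 - 21*t^2 - 18*t - 7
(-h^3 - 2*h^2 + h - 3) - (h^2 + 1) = -h^3 - 3*h^2 + h - 4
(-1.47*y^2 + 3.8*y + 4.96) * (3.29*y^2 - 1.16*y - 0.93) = -4.8363*y^4 + 14.2072*y^3 + 13.2775*y^2 - 9.2876*y - 4.6128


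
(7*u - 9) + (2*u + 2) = 9*u - 7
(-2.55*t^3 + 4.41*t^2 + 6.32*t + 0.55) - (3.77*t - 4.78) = -2.55*t^3 + 4.41*t^2 + 2.55*t + 5.33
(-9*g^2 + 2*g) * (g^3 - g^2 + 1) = -9*g^5 + 11*g^4 - 2*g^3 - 9*g^2 + 2*g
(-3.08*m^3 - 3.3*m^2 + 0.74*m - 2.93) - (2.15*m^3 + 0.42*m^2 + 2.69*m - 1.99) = -5.23*m^3 - 3.72*m^2 - 1.95*m - 0.94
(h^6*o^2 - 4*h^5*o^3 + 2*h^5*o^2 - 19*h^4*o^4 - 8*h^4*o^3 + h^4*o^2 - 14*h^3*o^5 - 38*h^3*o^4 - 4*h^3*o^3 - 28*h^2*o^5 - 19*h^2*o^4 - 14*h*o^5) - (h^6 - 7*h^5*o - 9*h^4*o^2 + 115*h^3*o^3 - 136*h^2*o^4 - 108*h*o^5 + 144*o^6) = h^6*o^2 - h^6 - 4*h^5*o^3 + 2*h^5*o^2 + 7*h^5*o - 19*h^4*o^4 - 8*h^4*o^3 + 10*h^4*o^2 - 14*h^3*o^5 - 38*h^3*o^4 - 119*h^3*o^3 - 28*h^2*o^5 + 117*h^2*o^4 + 94*h*o^5 - 144*o^6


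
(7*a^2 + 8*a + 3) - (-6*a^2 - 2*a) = 13*a^2 + 10*a + 3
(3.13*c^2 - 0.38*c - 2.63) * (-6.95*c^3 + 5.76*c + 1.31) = -21.7535*c^5 + 2.641*c^4 + 36.3073*c^3 + 1.9115*c^2 - 15.6466*c - 3.4453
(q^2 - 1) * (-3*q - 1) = -3*q^3 - q^2 + 3*q + 1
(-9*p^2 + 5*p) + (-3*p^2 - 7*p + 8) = -12*p^2 - 2*p + 8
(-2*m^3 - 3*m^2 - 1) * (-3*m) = 6*m^4 + 9*m^3 + 3*m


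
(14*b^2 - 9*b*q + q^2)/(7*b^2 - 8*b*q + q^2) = (-2*b + q)/(-b + q)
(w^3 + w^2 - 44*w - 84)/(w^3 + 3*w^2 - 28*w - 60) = (w - 7)/(w - 5)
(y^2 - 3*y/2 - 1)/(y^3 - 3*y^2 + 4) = (y + 1/2)/(y^2 - y - 2)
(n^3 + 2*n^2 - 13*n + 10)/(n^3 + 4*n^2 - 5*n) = (n - 2)/n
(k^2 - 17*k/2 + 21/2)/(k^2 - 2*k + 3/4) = 2*(k - 7)/(2*k - 1)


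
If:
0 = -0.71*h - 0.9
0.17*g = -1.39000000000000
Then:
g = -8.18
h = -1.27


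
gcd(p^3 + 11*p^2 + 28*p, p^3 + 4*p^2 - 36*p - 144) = p + 4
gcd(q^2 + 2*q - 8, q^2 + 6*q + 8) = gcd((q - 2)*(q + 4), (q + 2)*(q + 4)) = q + 4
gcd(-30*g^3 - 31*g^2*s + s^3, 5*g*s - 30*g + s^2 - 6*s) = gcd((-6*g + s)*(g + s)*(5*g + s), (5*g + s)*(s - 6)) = 5*g + s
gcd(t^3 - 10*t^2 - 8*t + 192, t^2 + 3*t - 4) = t + 4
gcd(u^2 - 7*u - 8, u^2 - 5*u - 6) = u + 1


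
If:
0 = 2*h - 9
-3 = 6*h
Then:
No Solution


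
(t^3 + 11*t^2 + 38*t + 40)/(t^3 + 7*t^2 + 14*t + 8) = (t + 5)/(t + 1)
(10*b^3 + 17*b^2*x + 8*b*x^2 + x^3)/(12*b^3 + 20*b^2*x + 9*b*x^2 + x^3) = (5*b + x)/(6*b + x)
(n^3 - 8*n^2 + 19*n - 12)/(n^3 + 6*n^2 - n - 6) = (n^2 - 7*n + 12)/(n^2 + 7*n + 6)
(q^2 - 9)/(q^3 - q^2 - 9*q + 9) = 1/(q - 1)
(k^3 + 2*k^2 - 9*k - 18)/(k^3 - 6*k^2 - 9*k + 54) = (k + 2)/(k - 6)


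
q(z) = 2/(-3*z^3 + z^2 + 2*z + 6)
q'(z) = 2*(9*z^2 - 2*z - 2)/(-3*z^3 + z^2 + 2*z + 6)^2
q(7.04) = -0.00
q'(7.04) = 0.00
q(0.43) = 0.29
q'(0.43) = -0.05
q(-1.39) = 0.15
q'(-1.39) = 0.21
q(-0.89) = 0.28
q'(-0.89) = 0.27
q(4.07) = -0.01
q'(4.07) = 0.01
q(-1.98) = 0.07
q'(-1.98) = 0.09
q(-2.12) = 0.06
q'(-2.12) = 0.07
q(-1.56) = 0.12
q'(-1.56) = 0.17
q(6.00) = 0.00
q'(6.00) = 0.00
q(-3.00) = 0.02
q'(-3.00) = 0.02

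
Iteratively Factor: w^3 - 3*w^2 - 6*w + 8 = (w + 2)*(w^2 - 5*w + 4) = (w - 4)*(w + 2)*(w - 1)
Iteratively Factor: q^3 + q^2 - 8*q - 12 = (q + 2)*(q^2 - q - 6) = (q - 3)*(q + 2)*(q + 2)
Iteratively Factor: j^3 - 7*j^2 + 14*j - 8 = (j - 4)*(j^2 - 3*j + 2) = (j - 4)*(j - 2)*(j - 1)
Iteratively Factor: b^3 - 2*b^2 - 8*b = (b)*(b^2 - 2*b - 8) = b*(b + 2)*(b - 4)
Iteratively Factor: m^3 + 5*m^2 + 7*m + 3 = (m + 1)*(m^2 + 4*m + 3) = (m + 1)*(m + 3)*(m + 1)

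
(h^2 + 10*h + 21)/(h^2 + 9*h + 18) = (h + 7)/(h + 6)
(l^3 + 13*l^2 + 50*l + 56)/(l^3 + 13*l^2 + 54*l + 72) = (l^2 + 9*l + 14)/(l^2 + 9*l + 18)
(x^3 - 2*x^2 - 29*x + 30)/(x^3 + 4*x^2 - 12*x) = (x^3 - 2*x^2 - 29*x + 30)/(x*(x^2 + 4*x - 12))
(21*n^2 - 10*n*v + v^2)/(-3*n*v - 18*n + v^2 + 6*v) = (-7*n + v)/(v + 6)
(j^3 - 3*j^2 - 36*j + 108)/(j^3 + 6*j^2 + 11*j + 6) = (j^3 - 3*j^2 - 36*j + 108)/(j^3 + 6*j^2 + 11*j + 6)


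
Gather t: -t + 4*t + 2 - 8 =3*t - 6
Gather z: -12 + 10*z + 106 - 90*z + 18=112 - 80*z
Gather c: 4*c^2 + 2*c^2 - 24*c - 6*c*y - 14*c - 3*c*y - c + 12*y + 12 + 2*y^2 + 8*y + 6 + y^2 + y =6*c^2 + c*(-9*y - 39) + 3*y^2 + 21*y + 18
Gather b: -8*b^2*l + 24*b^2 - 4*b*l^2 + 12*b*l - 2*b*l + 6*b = b^2*(24 - 8*l) + b*(-4*l^2 + 10*l + 6)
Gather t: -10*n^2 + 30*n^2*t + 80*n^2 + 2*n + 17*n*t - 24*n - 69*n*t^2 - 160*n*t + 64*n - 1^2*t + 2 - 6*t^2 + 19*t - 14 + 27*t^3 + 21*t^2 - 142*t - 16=70*n^2 + 42*n + 27*t^3 + t^2*(15 - 69*n) + t*(30*n^2 - 143*n - 124) - 28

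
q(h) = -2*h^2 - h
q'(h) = -4*h - 1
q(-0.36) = 0.10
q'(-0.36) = 0.44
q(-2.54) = -10.36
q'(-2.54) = 9.16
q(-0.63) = -0.16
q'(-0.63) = 1.52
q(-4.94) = -43.87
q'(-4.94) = 18.76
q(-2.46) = -9.64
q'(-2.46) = 8.84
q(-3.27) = -18.12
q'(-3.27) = 12.08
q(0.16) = -0.21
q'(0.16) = -1.64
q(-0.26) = 0.12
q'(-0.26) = 0.04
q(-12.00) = -276.00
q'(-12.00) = 47.00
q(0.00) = 0.00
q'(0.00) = -1.00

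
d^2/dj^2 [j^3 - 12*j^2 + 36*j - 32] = 6*j - 24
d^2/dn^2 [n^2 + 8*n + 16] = 2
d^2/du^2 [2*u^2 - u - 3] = 4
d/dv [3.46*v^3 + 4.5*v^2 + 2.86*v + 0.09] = 10.38*v^2 + 9.0*v + 2.86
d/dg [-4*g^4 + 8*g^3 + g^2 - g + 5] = -16*g^3 + 24*g^2 + 2*g - 1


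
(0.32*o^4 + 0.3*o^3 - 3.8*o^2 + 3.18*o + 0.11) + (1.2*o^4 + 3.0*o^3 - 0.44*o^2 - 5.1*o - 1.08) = 1.52*o^4 + 3.3*o^3 - 4.24*o^2 - 1.92*o - 0.97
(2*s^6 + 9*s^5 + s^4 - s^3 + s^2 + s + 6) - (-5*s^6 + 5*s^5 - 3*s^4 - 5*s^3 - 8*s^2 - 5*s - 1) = 7*s^6 + 4*s^5 + 4*s^4 + 4*s^3 + 9*s^2 + 6*s + 7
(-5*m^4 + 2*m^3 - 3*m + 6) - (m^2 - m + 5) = -5*m^4 + 2*m^3 - m^2 - 2*m + 1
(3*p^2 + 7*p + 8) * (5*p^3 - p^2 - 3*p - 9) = 15*p^5 + 32*p^4 + 24*p^3 - 56*p^2 - 87*p - 72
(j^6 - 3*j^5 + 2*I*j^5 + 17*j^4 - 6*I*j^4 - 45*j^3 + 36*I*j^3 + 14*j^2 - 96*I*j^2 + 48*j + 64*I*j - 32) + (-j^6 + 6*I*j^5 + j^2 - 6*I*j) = -3*j^5 + 8*I*j^5 + 17*j^4 - 6*I*j^4 - 45*j^3 + 36*I*j^3 + 15*j^2 - 96*I*j^2 + 48*j + 58*I*j - 32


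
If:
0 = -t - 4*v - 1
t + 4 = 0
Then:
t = -4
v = 3/4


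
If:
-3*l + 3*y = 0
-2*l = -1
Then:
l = 1/2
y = 1/2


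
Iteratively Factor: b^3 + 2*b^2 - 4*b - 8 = (b + 2)*(b^2 - 4) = (b - 2)*(b + 2)*(b + 2)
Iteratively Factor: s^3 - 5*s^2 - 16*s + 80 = (s - 4)*(s^2 - s - 20) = (s - 4)*(s + 4)*(s - 5)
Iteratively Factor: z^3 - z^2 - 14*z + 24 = (z - 2)*(z^2 + z - 12) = (z - 3)*(z - 2)*(z + 4)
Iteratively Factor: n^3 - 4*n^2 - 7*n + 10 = (n - 1)*(n^2 - 3*n - 10) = (n - 1)*(n + 2)*(n - 5)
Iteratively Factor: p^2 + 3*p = (p + 3)*(p)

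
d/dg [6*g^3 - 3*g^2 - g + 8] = 18*g^2 - 6*g - 1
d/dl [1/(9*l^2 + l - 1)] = (-18*l - 1)/(9*l^2 + l - 1)^2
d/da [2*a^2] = 4*a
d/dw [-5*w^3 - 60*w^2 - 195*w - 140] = -15*w^2 - 120*w - 195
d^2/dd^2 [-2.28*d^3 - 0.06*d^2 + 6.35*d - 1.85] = -13.68*d - 0.12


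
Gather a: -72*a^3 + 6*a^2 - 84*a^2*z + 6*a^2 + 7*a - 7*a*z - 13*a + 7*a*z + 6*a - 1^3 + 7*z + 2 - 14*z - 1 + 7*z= -72*a^3 + a^2*(12 - 84*z)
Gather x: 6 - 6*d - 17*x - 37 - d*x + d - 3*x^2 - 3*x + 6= -5*d - 3*x^2 + x*(-d - 20) - 25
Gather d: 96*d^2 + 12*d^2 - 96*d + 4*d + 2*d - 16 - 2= 108*d^2 - 90*d - 18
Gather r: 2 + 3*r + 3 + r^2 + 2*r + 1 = r^2 + 5*r + 6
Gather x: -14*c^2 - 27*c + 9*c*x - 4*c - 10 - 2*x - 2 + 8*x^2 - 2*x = -14*c^2 - 31*c + 8*x^2 + x*(9*c - 4) - 12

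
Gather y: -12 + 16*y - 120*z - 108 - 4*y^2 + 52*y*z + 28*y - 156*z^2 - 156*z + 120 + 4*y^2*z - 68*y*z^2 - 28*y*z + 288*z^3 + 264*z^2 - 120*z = y^2*(4*z - 4) + y*(-68*z^2 + 24*z + 44) + 288*z^3 + 108*z^2 - 396*z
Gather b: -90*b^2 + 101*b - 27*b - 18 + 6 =-90*b^2 + 74*b - 12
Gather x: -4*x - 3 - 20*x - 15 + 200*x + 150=176*x + 132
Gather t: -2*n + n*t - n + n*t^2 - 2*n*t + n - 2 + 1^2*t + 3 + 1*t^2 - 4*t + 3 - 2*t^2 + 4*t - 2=-2*n + t^2*(n - 1) + t*(1 - n) + 2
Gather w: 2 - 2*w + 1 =3 - 2*w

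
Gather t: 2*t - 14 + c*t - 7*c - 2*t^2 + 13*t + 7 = -7*c - 2*t^2 + t*(c + 15) - 7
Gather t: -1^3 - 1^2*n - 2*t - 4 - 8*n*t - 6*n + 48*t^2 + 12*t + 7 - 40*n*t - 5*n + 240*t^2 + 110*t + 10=-12*n + 288*t^2 + t*(120 - 48*n) + 12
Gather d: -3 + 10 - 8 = -1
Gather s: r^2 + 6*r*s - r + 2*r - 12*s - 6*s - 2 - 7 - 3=r^2 + r + s*(6*r - 18) - 12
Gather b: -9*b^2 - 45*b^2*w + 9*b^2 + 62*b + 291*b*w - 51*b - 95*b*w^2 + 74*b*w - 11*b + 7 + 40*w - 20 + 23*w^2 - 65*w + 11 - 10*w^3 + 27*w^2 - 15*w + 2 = -45*b^2*w + b*(-95*w^2 + 365*w) - 10*w^3 + 50*w^2 - 40*w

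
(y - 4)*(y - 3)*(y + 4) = y^3 - 3*y^2 - 16*y + 48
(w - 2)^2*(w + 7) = w^3 + 3*w^2 - 24*w + 28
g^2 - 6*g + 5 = (g - 5)*(g - 1)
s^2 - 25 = (s - 5)*(s + 5)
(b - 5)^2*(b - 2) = b^3 - 12*b^2 + 45*b - 50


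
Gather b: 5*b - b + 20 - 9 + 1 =4*b + 12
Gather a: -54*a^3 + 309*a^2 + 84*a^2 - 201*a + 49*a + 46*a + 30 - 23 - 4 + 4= -54*a^3 + 393*a^2 - 106*a + 7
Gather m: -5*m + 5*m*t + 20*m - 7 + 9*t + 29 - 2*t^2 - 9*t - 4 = m*(5*t + 15) - 2*t^2 + 18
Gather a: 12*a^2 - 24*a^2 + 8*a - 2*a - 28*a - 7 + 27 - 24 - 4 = -12*a^2 - 22*a - 8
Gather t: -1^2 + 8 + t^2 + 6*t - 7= t^2 + 6*t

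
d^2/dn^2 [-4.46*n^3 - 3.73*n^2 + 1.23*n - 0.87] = -26.76*n - 7.46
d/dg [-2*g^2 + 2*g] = 2 - 4*g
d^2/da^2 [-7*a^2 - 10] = -14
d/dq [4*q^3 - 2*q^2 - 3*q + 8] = 12*q^2 - 4*q - 3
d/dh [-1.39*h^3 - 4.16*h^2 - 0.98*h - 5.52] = -4.17*h^2 - 8.32*h - 0.98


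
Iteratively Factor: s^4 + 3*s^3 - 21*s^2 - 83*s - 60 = (s + 4)*(s^3 - s^2 - 17*s - 15) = (s - 5)*(s + 4)*(s^2 + 4*s + 3) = (s - 5)*(s + 3)*(s + 4)*(s + 1)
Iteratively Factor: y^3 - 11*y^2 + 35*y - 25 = (y - 5)*(y^2 - 6*y + 5) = (y - 5)^2*(y - 1)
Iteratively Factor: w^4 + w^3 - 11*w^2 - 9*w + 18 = (w + 3)*(w^3 - 2*w^2 - 5*w + 6) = (w - 1)*(w + 3)*(w^2 - w - 6) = (w - 1)*(w + 2)*(w + 3)*(w - 3)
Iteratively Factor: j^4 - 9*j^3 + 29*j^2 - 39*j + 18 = (j - 3)*(j^3 - 6*j^2 + 11*j - 6) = (j - 3)^2*(j^2 - 3*j + 2) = (j - 3)^2*(j - 2)*(j - 1)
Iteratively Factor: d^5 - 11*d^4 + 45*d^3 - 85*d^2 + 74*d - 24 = (d - 3)*(d^4 - 8*d^3 + 21*d^2 - 22*d + 8) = (d - 3)*(d - 2)*(d^3 - 6*d^2 + 9*d - 4) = (d - 3)*(d - 2)*(d - 1)*(d^2 - 5*d + 4) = (d - 4)*(d - 3)*(d - 2)*(d - 1)*(d - 1)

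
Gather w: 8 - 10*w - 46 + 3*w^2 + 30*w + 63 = 3*w^2 + 20*w + 25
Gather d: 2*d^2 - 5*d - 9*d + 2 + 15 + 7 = 2*d^2 - 14*d + 24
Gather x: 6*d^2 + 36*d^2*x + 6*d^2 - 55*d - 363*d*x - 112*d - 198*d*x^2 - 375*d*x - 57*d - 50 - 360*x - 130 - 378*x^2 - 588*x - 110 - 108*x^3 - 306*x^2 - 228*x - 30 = 12*d^2 - 224*d - 108*x^3 + x^2*(-198*d - 684) + x*(36*d^2 - 738*d - 1176) - 320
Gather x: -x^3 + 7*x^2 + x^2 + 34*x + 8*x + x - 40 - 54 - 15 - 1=-x^3 + 8*x^2 + 43*x - 110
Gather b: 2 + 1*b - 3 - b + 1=0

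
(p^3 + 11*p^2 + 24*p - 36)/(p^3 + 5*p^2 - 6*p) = (p + 6)/p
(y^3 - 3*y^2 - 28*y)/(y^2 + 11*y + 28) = y*(y - 7)/(y + 7)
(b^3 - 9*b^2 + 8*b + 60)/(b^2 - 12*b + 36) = (b^2 - 3*b - 10)/(b - 6)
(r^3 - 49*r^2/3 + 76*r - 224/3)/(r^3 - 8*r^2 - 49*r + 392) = (r - 4/3)/(r + 7)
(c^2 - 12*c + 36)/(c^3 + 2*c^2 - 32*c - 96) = (c - 6)/(c^2 + 8*c + 16)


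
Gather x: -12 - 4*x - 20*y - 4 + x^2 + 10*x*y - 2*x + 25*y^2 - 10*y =x^2 + x*(10*y - 6) + 25*y^2 - 30*y - 16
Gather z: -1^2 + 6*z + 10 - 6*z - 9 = 0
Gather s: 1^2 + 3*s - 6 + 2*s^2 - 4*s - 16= 2*s^2 - s - 21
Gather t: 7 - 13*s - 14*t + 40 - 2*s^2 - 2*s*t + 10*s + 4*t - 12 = -2*s^2 - 3*s + t*(-2*s - 10) + 35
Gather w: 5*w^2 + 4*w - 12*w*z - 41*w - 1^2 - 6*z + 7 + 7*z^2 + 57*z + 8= 5*w^2 + w*(-12*z - 37) + 7*z^2 + 51*z + 14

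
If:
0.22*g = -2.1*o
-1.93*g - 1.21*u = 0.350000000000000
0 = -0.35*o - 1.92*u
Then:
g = -0.18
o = 0.02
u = -0.00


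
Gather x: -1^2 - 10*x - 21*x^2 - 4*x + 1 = -21*x^2 - 14*x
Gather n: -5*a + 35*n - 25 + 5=-5*a + 35*n - 20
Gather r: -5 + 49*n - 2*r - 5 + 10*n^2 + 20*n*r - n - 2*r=10*n^2 + 48*n + r*(20*n - 4) - 10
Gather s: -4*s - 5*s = -9*s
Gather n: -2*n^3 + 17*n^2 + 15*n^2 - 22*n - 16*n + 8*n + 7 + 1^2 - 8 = -2*n^3 + 32*n^2 - 30*n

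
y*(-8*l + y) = -8*l*y + y^2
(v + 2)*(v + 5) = v^2 + 7*v + 10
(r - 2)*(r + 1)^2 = r^3 - 3*r - 2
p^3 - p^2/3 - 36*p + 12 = (p - 6)*(p - 1/3)*(p + 6)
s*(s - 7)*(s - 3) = s^3 - 10*s^2 + 21*s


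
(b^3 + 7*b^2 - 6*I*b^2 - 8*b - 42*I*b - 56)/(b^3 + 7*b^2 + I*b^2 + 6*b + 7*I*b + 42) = (b - 4*I)/(b + 3*I)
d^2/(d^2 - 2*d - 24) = d^2/(d^2 - 2*d - 24)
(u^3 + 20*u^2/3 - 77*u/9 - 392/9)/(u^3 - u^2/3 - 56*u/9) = (u + 7)/u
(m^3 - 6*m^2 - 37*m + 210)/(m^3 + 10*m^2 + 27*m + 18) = (m^2 - 12*m + 35)/(m^2 + 4*m + 3)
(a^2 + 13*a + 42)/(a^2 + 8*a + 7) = (a + 6)/(a + 1)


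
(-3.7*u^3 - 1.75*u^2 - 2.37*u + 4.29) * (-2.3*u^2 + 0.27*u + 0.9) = 8.51*u^5 + 3.026*u^4 + 1.6485*u^3 - 12.0819*u^2 - 0.9747*u + 3.861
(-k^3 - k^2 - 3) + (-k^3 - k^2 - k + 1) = -2*k^3 - 2*k^2 - k - 2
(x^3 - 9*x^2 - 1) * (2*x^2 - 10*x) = 2*x^5 - 28*x^4 + 90*x^3 - 2*x^2 + 10*x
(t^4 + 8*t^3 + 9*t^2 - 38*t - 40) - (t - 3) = t^4 + 8*t^3 + 9*t^2 - 39*t - 37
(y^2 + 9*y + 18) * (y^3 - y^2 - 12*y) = y^5 + 8*y^4 - 3*y^3 - 126*y^2 - 216*y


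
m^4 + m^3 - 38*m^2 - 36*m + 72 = (m - 6)*(m - 1)*(m + 2)*(m + 6)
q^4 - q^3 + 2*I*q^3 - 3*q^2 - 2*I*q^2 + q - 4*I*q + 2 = (q - 2)*(q + 1)*(q + I)^2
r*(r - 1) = r^2 - r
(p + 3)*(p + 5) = p^2 + 8*p + 15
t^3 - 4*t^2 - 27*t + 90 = (t - 6)*(t - 3)*(t + 5)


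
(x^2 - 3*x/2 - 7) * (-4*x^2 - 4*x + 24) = -4*x^4 + 2*x^3 + 58*x^2 - 8*x - 168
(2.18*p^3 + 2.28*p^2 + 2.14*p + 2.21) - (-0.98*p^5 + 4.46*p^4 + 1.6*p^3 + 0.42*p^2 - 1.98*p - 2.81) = 0.98*p^5 - 4.46*p^4 + 0.58*p^3 + 1.86*p^2 + 4.12*p + 5.02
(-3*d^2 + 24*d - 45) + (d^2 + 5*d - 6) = -2*d^2 + 29*d - 51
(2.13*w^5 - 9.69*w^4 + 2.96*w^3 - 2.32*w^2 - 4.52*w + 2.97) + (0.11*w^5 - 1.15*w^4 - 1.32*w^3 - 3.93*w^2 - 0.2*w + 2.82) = 2.24*w^5 - 10.84*w^4 + 1.64*w^3 - 6.25*w^2 - 4.72*w + 5.79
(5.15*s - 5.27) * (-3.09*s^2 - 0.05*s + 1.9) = -15.9135*s^3 + 16.0268*s^2 + 10.0485*s - 10.013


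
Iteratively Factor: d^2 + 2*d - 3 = (d + 3)*(d - 1)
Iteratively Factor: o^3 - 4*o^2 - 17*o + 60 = (o - 5)*(o^2 + o - 12) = (o - 5)*(o + 4)*(o - 3)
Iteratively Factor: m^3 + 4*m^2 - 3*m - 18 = (m + 3)*(m^2 + m - 6) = (m - 2)*(m + 3)*(m + 3)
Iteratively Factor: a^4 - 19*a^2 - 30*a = (a + 3)*(a^3 - 3*a^2 - 10*a) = (a + 2)*(a + 3)*(a^2 - 5*a) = (a - 5)*(a + 2)*(a + 3)*(a)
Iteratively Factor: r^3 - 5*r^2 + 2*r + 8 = (r + 1)*(r^2 - 6*r + 8) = (r - 2)*(r + 1)*(r - 4)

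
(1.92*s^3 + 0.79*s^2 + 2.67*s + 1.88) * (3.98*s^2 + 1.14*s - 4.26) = 7.6416*s^5 + 5.333*s^4 + 3.348*s^3 + 7.1608*s^2 - 9.231*s - 8.0088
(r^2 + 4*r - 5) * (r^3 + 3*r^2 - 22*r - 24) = r^5 + 7*r^4 - 15*r^3 - 127*r^2 + 14*r + 120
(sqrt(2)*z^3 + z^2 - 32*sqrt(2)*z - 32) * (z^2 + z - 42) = sqrt(2)*z^5 + z^4 + sqrt(2)*z^4 - 74*sqrt(2)*z^3 + z^3 - 74*z^2 - 32*sqrt(2)*z^2 - 32*z + 1344*sqrt(2)*z + 1344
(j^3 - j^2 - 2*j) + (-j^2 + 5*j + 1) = j^3 - 2*j^2 + 3*j + 1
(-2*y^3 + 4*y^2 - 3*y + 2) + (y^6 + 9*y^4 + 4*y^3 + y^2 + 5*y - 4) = y^6 + 9*y^4 + 2*y^3 + 5*y^2 + 2*y - 2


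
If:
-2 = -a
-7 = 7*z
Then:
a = 2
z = -1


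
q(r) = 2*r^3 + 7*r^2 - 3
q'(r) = 6*r^2 + 14*r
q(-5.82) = -160.17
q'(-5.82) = 121.75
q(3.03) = 116.90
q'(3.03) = 97.51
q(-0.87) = 0.98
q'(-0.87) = -7.64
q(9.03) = 2040.41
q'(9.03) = 615.67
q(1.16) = 9.54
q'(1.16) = 24.31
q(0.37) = -1.94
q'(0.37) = 6.00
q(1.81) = 31.79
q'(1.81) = 45.00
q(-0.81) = 0.53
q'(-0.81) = -7.40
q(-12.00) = -2451.00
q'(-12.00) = 696.00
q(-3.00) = 6.00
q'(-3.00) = 12.00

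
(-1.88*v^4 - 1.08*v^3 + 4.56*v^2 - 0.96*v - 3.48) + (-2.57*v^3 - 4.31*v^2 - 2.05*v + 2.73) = -1.88*v^4 - 3.65*v^3 + 0.25*v^2 - 3.01*v - 0.75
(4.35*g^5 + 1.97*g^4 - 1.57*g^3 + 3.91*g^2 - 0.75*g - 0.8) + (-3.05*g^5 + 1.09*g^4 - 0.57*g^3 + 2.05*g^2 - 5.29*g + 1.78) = 1.3*g^5 + 3.06*g^4 - 2.14*g^3 + 5.96*g^2 - 6.04*g + 0.98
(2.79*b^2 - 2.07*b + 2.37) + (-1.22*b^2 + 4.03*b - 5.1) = 1.57*b^2 + 1.96*b - 2.73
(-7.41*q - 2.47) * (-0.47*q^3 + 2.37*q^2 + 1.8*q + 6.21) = 3.4827*q^4 - 16.4008*q^3 - 19.1919*q^2 - 50.4621*q - 15.3387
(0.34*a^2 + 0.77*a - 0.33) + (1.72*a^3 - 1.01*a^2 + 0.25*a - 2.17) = 1.72*a^3 - 0.67*a^2 + 1.02*a - 2.5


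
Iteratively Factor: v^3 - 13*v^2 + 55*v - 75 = (v - 5)*(v^2 - 8*v + 15) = (v - 5)^2*(v - 3)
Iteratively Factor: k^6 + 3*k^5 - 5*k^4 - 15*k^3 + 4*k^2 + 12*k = (k + 1)*(k^5 + 2*k^4 - 7*k^3 - 8*k^2 + 12*k) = (k - 1)*(k + 1)*(k^4 + 3*k^3 - 4*k^2 - 12*k) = (k - 1)*(k + 1)*(k + 3)*(k^3 - 4*k) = (k - 2)*(k - 1)*(k + 1)*(k + 3)*(k^2 + 2*k) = k*(k - 2)*(k - 1)*(k + 1)*(k + 3)*(k + 2)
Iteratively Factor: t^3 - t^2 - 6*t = (t + 2)*(t^2 - 3*t) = t*(t + 2)*(t - 3)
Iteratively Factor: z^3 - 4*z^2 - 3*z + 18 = (z - 3)*(z^2 - z - 6) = (z - 3)^2*(z + 2)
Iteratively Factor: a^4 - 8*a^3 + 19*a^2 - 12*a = (a - 4)*(a^3 - 4*a^2 + 3*a) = (a - 4)*(a - 3)*(a^2 - a) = a*(a - 4)*(a - 3)*(a - 1)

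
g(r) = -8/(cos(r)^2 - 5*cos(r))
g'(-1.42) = -70.03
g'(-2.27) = -2.92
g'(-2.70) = -0.82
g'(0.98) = 4.22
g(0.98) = 3.23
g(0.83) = 2.74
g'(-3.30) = 0.25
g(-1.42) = 10.98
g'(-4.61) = 152.29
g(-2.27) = -2.20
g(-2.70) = -1.50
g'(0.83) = 2.53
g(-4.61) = -15.34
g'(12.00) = -1.16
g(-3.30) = -1.35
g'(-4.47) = 26.90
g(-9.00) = -1.49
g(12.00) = 2.28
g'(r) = -8*(2*sin(r)*cos(r) - 5*sin(r))/(cos(r)^2 - 5*cos(r))^2 = 8*(5 - 2*cos(r))*sin(r)/((cos(r) - 5)^2*cos(r)^2)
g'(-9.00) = -0.78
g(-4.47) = -6.36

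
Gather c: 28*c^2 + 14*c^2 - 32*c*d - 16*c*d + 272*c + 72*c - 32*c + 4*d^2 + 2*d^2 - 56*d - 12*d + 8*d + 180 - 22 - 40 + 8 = 42*c^2 + c*(312 - 48*d) + 6*d^2 - 60*d + 126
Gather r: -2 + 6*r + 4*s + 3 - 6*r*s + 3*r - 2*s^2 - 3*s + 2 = r*(9 - 6*s) - 2*s^2 + s + 3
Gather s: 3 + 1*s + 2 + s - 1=2*s + 4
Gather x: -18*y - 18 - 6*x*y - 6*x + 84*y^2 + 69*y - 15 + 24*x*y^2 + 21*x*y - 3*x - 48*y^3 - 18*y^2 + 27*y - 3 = x*(24*y^2 + 15*y - 9) - 48*y^3 + 66*y^2 + 78*y - 36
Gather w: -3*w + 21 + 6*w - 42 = 3*w - 21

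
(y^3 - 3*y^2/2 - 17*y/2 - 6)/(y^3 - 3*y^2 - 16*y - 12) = (y^2 - 5*y/2 - 6)/(y^2 - 4*y - 12)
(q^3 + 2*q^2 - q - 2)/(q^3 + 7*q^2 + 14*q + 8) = (q - 1)/(q + 4)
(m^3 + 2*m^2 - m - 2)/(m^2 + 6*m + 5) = (m^2 + m - 2)/(m + 5)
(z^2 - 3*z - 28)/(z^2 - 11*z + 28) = (z + 4)/(z - 4)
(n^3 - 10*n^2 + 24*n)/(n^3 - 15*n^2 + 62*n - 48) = n*(n - 4)/(n^2 - 9*n + 8)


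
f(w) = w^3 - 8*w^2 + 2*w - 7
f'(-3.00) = 77.00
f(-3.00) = -112.00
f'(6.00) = 14.00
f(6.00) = -67.00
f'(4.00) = -14.00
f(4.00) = -63.00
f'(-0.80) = 16.72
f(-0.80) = -14.23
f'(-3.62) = 99.23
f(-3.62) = -166.51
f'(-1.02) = 21.44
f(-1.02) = -18.42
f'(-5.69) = 190.17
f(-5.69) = -461.61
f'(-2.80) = 70.32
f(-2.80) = -97.27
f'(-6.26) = 219.72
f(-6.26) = -578.34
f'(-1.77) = 39.72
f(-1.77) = -41.15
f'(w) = 3*w^2 - 16*w + 2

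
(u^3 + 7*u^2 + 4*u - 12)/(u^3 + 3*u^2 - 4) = (u + 6)/(u + 2)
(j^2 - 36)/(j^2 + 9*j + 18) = (j - 6)/(j + 3)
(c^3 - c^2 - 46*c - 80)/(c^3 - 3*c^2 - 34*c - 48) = (c + 5)/(c + 3)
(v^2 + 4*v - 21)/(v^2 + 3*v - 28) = (v - 3)/(v - 4)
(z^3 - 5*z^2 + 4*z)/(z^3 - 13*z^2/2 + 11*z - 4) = 2*z*(z - 1)/(2*z^2 - 5*z + 2)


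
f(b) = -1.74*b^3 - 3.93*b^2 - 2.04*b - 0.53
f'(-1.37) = -1.07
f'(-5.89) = -136.84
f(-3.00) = 17.20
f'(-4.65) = -78.36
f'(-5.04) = -95.02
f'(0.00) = -2.04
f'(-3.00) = -25.44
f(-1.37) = -0.64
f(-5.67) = 201.87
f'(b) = -5.22*b^2 - 7.86*b - 2.04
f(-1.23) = -0.73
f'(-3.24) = -31.37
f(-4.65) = 98.93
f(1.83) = -28.09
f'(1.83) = -33.91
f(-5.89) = 230.69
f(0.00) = -0.53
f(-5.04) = 132.69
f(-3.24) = 24.01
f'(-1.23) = -0.27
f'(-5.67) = -125.29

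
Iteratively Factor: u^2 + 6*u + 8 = (u + 4)*(u + 2)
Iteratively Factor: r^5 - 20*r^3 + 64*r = (r - 2)*(r^4 + 2*r^3 - 16*r^2 - 32*r) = (r - 2)*(r + 2)*(r^3 - 16*r) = r*(r - 2)*(r + 2)*(r^2 - 16) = r*(r - 4)*(r - 2)*(r + 2)*(r + 4)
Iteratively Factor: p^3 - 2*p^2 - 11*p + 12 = (p - 1)*(p^2 - p - 12) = (p - 4)*(p - 1)*(p + 3)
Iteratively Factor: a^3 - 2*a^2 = (a - 2)*(a^2) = a*(a - 2)*(a)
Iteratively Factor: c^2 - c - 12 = (c + 3)*(c - 4)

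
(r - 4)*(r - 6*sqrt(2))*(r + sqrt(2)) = r^3 - 5*sqrt(2)*r^2 - 4*r^2 - 12*r + 20*sqrt(2)*r + 48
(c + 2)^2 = c^2 + 4*c + 4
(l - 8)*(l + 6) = l^2 - 2*l - 48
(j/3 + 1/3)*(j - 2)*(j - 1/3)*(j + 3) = j^4/3 + 5*j^3/9 - 17*j^2/9 - 13*j/9 + 2/3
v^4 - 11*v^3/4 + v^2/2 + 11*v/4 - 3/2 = (v - 2)*(v - 1)*(v - 3/4)*(v + 1)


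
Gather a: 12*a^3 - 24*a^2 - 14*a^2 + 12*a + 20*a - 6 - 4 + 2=12*a^3 - 38*a^2 + 32*a - 8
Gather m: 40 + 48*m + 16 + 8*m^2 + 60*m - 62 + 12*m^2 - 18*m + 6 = 20*m^2 + 90*m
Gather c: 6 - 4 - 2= 0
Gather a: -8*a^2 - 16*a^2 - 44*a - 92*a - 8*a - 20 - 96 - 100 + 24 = -24*a^2 - 144*a - 192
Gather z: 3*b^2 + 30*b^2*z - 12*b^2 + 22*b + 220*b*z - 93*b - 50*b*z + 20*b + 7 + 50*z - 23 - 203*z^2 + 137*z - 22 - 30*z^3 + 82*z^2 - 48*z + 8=-9*b^2 - 51*b - 30*z^3 - 121*z^2 + z*(30*b^2 + 170*b + 139) - 30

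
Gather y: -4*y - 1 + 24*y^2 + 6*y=24*y^2 + 2*y - 1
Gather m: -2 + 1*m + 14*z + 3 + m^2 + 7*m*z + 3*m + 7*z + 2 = m^2 + m*(7*z + 4) + 21*z + 3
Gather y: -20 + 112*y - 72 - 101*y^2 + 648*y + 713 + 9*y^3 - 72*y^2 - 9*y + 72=9*y^3 - 173*y^2 + 751*y + 693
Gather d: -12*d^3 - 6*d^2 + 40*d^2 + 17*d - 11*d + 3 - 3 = -12*d^3 + 34*d^2 + 6*d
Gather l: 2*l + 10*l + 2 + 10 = 12*l + 12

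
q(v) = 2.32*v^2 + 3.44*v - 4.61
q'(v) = 4.64*v + 3.44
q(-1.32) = -5.11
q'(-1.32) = -2.68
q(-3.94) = 17.85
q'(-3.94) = -14.84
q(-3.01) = 6.06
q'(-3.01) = -10.53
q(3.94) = 44.96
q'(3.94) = 21.72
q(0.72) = -0.93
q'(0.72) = 6.78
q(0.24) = -3.65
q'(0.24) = 4.55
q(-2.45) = 0.89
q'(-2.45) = -7.93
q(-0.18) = -5.15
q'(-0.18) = 2.60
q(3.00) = 26.59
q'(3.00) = 17.36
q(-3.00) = 5.95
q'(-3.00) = -10.48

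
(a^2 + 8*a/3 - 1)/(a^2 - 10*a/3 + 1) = (a + 3)/(a - 3)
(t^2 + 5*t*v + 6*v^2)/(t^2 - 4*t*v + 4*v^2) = (t^2 + 5*t*v + 6*v^2)/(t^2 - 4*t*v + 4*v^2)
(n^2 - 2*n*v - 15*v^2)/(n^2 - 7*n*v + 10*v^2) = (-n - 3*v)/(-n + 2*v)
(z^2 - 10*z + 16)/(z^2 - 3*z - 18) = (-z^2 + 10*z - 16)/(-z^2 + 3*z + 18)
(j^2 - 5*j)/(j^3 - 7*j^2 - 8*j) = (5 - j)/(-j^2 + 7*j + 8)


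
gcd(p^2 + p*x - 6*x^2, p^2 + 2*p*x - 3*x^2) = p + 3*x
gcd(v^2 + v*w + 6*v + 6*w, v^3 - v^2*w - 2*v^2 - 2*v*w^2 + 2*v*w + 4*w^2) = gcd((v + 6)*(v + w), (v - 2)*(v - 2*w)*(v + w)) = v + w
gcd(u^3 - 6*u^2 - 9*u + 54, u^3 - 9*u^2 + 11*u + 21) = u - 3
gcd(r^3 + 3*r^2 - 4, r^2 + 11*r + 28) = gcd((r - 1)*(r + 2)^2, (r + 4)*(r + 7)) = 1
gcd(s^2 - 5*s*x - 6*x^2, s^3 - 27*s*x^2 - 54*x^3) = -s + 6*x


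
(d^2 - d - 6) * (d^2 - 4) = d^4 - d^3 - 10*d^2 + 4*d + 24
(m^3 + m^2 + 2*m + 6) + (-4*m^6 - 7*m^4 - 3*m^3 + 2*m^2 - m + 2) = -4*m^6 - 7*m^4 - 2*m^3 + 3*m^2 + m + 8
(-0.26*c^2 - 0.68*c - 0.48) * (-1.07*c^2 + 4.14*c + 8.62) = 0.2782*c^4 - 0.3488*c^3 - 4.5428*c^2 - 7.8488*c - 4.1376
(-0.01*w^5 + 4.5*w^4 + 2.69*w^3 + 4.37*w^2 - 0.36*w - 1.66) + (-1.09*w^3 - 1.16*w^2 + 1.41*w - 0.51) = -0.01*w^5 + 4.5*w^4 + 1.6*w^3 + 3.21*w^2 + 1.05*w - 2.17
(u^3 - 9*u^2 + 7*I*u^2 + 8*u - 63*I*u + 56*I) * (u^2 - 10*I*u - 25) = u^5 - 9*u^4 - 3*I*u^4 + 53*u^3 + 27*I*u^3 - 405*u^2 - 199*I*u^2 + 360*u + 1575*I*u - 1400*I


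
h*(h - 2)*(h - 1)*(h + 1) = h^4 - 2*h^3 - h^2 + 2*h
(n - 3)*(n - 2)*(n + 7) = n^3 + 2*n^2 - 29*n + 42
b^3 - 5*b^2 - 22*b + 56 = (b - 7)*(b - 2)*(b + 4)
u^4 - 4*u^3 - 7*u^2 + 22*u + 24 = (u - 4)*(u - 3)*(u + 1)*(u + 2)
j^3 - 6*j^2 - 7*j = j*(j - 7)*(j + 1)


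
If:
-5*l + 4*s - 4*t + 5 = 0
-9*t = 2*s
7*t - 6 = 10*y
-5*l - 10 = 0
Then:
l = -2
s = -135/44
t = 15/22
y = -27/220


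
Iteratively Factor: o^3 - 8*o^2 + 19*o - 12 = (o - 4)*(o^2 - 4*o + 3) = (o - 4)*(o - 1)*(o - 3)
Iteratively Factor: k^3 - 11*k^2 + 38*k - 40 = (k - 5)*(k^2 - 6*k + 8) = (k - 5)*(k - 2)*(k - 4)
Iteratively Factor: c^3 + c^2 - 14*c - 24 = (c + 2)*(c^2 - c - 12) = (c + 2)*(c + 3)*(c - 4)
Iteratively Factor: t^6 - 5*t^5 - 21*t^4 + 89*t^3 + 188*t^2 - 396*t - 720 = (t - 4)*(t^5 - t^4 - 25*t^3 - 11*t^2 + 144*t + 180) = (t - 4)*(t - 3)*(t^4 + 2*t^3 - 19*t^2 - 68*t - 60) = (t - 4)*(t - 3)*(t + 3)*(t^3 - t^2 - 16*t - 20) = (t - 4)*(t - 3)*(t + 2)*(t + 3)*(t^2 - 3*t - 10) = (t - 5)*(t - 4)*(t - 3)*(t + 2)*(t + 3)*(t + 2)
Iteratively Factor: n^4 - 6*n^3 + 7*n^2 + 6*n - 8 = (n - 2)*(n^3 - 4*n^2 - n + 4) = (n - 2)*(n - 1)*(n^2 - 3*n - 4) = (n - 4)*(n - 2)*(n - 1)*(n + 1)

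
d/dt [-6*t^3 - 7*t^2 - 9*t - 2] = -18*t^2 - 14*t - 9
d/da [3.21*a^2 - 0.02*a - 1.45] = 6.42*a - 0.02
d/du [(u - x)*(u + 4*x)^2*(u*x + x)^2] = x^2*(u + 1)*(u + 4*x)*(2*(u + 1)*(u - x) + (u + 1)*(u + 4*x) + 2*(u - x)*(u + 4*x))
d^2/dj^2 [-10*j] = 0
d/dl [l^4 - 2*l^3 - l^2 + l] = 4*l^3 - 6*l^2 - 2*l + 1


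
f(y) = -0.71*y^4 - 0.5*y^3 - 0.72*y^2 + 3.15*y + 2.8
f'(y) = -2.84*y^3 - 1.5*y^2 - 1.44*y + 3.15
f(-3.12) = -66.13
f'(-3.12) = 79.30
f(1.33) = 2.32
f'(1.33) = -8.10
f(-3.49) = -101.04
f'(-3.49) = 110.63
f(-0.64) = 0.50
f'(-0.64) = 4.20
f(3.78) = -167.54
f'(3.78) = -177.11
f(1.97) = -8.31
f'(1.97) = -27.22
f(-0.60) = 0.67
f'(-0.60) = 4.09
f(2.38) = -23.30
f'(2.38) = -47.06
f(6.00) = -1032.38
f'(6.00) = -672.93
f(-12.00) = -13997.24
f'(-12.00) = 4711.95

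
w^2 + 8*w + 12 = (w + 2)*(w + 6)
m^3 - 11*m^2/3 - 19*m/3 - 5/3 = (m - 5)*(m + 1/3)*(m + 1)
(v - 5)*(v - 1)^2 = v^3 - 7*v^2 + 11*v - 5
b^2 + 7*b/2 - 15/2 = (b - 3/2)*(b + 5)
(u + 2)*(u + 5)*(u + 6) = u^3 + 13*u^2 + 52*u + 60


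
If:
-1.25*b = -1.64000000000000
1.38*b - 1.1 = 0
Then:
No Solution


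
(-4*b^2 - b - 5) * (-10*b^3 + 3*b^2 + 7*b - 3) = 40*b^5 - 2*b^4 + 19*b^3 - 10*b^2 - 32*b + 15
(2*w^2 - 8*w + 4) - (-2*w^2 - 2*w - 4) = 4*w^2 - 6*w + 8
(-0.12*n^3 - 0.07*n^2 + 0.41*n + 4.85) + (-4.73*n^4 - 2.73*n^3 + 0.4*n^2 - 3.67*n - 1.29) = -4.73*n^4 - 2.85*n^3 + 0.33*n^2 - 3.26*n + 3.56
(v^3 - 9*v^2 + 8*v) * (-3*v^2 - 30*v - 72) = -3*v^5 - 3*v^4 + 174*v^3 + 408*v^2 - 576*v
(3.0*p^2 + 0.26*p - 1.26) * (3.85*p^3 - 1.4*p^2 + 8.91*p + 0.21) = 11.55*p^5 - 3.199*p^4 + 21.515*p^3 + 4.7106*p^2 - 11.172*p - 0.2646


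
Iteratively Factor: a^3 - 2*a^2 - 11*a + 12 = (a - 4)*(a^2 + 2*a - 3) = (a - 4)*(a + 3)*(a - 1)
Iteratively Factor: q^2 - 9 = (q + 3)*(q - 3)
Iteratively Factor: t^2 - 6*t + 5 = (t - 1)*(t - 5)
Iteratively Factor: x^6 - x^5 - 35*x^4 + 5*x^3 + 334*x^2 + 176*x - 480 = (x + 4)*(x^5 - 5*x^4 - 15*x^3 + 65*x^2 + 74*x - 120) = (x - 4)*(x + 4)*(x^4 - x^3 - 19*x^2 - 11*x + 30) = (x - 5)*(x - 4)*(x + 4)*(x^3 + 4*x^2 + x - 6) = (x - 5)*(x - 4)*(x + 3)*(x + 4)*(x^2 + x - 2) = (x - 5)*(x - 4)*(x + 2)*(x + 3)*(x + 4)*(x - 1)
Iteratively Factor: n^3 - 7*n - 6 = (n - 3)*(n^2 + 3*n + 2) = (n - 3)*(n + 2)*(n + 1)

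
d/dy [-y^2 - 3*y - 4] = -2*y - 3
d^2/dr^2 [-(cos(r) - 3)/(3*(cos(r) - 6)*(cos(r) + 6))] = (-12*(1 - cos(r)^2)^2 + cos(r)^5 + 214*cos(r)^3 - 438*cos(r)^2 + 1080*cos(r) + 228)/(3*(cos(r) - 6)^3*(cos(r) + 6)^3)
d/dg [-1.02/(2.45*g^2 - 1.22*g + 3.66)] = (4.998*g - 1.2444)/(2.45*g^2 - 1.22*g + 3.66)^2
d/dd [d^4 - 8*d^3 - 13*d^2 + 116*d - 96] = 4*d^3 - 24*d^2 - 26*d + 116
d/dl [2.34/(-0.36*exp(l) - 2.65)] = 0.8424*exp(l)/(0.36*exp(l) + 2.65)^2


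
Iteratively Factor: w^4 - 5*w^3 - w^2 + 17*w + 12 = (w + 1)*(w^3 - 6*w^2 + 5*w + 12) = (w - 3)*(w + 1)*(w^2 - 3*w - 4) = (w - 3)*(w + 1)^2*(w - 4)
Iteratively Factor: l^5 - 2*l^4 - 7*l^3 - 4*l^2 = (l + 1)*(l^4 - 3*l^3 - 4*l^2) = (l + 1)^2*(l^3 - 4*l^2) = l*(l + 1)^2*(l^2 - 4*l) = l^2*(l + 1)^2*(l - 4)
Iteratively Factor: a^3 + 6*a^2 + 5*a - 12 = (a - 1)*(a^2 + 7*a + 12) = (a - 1)*(a + 3)*(a + 4)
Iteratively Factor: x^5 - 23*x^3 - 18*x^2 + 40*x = (x - 5)*(x^4 + 5*x^3 + 2*x^2 - 8*x) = (x - 5)*(x + 2)*(x^3 + 3*x^2 - 4*x) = (x - 5)*(x - 1)*(x + 2)*(x^2 + 4*x) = (x - 5)*(x - 1)*(x + 2)*(x + 4)*(x)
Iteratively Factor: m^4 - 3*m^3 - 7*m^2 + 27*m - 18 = (m - 3)*(m^3 - 7*m + 6) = (m - 3)*(m - 2)*(m^2 + 2*m - 3) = (m - 3)*(m - 2)*(m + 3)*(m - 1)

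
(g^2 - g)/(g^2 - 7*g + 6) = g/(g - 6)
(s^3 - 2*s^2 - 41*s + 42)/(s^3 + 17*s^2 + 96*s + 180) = (s^2 - 8*s + 7)/(s^2 + 11*s + 30)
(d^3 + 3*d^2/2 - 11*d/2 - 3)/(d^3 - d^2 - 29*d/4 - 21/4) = 2*(-2*d^3 - 3*d^2 + 11*d + 6)/(-4*d^3 + 4*d^2 + 29*d + 21)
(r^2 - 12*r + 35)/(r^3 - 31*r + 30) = (r - 7)/(r^2 + 5*r - 6)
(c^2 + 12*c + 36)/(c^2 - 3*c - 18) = (c^2 + 12*c + 36)/(c^2 - 3*c - 18)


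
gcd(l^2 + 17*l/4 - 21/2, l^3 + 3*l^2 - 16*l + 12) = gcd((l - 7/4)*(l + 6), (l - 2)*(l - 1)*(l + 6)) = l + 6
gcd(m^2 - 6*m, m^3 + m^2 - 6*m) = m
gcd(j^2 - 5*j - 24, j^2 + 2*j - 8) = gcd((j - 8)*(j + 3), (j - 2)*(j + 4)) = 1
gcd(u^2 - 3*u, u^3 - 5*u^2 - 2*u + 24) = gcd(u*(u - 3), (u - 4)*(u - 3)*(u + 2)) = u - 3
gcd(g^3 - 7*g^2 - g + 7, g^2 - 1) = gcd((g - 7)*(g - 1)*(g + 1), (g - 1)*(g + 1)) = g^2 - 1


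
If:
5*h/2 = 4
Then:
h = 8/5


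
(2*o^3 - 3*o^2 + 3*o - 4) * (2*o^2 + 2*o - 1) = 4*o^5 - 2*o^4 - 2*o^3 + o^2 - 11*o + 4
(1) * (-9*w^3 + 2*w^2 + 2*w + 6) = -9*w^3 + 2*w^2 + 2*w + 6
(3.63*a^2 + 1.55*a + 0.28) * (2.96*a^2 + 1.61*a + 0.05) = 10.7448*a^4 + 10.4323*a^3 + 3.5058*a^2 + 0.5283*a + 0.014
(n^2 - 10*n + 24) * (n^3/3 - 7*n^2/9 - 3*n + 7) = n^5/3 - 37*n^4/9 + 115*n^3/9 + 55*n^2/3 - 142*n + 168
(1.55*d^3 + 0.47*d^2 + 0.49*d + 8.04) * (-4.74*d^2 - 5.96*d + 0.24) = -7.347*d^5 - 11.4658*d^4 - 4.7518*d^3 - 40.9172*d^2 - 47.8008*d + 1.9296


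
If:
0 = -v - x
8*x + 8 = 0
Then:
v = 1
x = -1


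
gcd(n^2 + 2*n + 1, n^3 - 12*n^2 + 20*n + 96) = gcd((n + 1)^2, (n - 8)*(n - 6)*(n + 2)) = 1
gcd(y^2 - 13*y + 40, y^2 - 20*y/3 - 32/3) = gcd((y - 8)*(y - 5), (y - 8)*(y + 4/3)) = y - 8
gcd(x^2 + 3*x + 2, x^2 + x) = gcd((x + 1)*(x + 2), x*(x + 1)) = x + 1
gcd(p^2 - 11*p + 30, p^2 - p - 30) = p - 6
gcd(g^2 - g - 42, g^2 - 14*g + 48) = 1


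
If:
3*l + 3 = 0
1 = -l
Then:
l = -1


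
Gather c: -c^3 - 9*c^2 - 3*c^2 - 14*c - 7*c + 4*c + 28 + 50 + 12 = -c^3 - 12*c^2 - 17*c + 90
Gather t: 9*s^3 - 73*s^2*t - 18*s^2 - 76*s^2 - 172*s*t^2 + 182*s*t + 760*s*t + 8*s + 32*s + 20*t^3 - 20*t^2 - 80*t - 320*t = 9*s^3 - 94*s^2 + 40*s + 20*t^3 + t^2*(-172*s - 20) + t*(-73*s^2 + 942*s - 400)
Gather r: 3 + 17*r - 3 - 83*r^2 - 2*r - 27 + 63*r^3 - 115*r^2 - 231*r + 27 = 63*r^3 - 198*r^2 - 216*r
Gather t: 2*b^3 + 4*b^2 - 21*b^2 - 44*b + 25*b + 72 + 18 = 2*b^3 - 17*b^2 - 19*b + 90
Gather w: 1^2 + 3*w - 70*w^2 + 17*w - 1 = -70*w^2 + 20*w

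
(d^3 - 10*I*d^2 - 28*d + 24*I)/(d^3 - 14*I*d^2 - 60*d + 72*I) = (d - 2*I)/(d - 6*I)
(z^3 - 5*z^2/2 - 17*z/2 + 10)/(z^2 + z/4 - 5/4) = 2*(2*z^2 - 3*z - 20)/(4*z + 5)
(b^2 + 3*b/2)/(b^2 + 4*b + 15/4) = 2*b/(2*b + 5)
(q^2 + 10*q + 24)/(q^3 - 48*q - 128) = (q + 6)/(q^2 - 4*q - 32)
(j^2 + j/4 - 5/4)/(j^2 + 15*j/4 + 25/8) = 2*(j - 1)/(2*j + 5)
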